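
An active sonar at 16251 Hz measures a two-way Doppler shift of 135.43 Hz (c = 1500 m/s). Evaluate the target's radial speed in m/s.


From fd = 2*f*v/c, v = c*fd/(2*f) = 1500 * 135.43 / (2*16251) = 6.25

6.25 m/s


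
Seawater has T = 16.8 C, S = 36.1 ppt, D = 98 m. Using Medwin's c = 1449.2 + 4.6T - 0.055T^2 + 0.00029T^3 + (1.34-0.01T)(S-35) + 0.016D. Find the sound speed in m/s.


1515.19 m/s


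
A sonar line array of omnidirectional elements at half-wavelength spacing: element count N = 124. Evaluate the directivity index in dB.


DI = 10*log10(124) = 20.93

20.93 dB


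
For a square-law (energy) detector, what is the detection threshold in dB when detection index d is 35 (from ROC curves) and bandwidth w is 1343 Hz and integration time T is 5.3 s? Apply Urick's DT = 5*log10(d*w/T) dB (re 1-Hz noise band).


19.74 dB


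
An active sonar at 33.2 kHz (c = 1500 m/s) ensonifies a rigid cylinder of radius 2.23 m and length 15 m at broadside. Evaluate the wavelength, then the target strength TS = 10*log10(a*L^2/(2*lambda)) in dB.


Step 1: lambda = c/f = 1500/33200 = 0.04518 m
Step 2: TS = 10*log10(a*L^2/(2*lambda)) = 10*log10(2.23*15^2/(2*0.04518)) = 37.45

37.45 dB


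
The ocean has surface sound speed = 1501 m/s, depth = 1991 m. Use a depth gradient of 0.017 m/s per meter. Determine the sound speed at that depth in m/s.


c = 1501 + 0.017 * 1991 = 1534.847

1534.847 m/s


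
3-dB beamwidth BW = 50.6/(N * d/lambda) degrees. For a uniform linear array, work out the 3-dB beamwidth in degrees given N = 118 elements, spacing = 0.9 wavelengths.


0.48 deg


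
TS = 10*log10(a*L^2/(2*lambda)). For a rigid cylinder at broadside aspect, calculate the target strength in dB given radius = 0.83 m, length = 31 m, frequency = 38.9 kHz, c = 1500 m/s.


lambda = 1500/38900 = 0.03856 m
TS = 10*log10(0.83*31^2/(2*0.03856)) = 40.15

40.15 dB


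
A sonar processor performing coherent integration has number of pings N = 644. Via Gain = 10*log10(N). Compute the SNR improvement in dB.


Gain = 10*log10(644) = 28.09

28.09 dB


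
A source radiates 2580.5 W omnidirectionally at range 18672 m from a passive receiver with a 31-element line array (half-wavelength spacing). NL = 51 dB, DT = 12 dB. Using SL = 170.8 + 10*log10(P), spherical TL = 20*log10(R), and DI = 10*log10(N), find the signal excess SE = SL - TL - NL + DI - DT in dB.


Step 1: SL = 170.8 + 10*log10(2580.5) = 204.92 dB
Step 2: TL = 20*log10(18672) = 85.42 dB
Step 3: DI = 10*log10(31) = 14.91 dB
Step 4: SE = SL - TL - NL + DI - DT = 204.92 - 85.42 - 51 + 14.91 - 12 = 71.41

71.41 dB


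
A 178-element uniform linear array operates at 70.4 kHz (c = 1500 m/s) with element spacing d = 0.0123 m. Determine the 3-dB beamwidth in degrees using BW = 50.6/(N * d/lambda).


Step 1: lambda = 1500/70400 = 0.02131 m
Step 2: d/lambda = 0.0123/0.02131 = 0.5772
Step 3: BW = 50.6/(N * d/lambda) = 50.6/(178 * 0.5772) = 0.49

0.49 deg


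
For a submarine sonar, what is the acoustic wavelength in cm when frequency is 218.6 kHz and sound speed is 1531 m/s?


lambda = c/f = 1531 / 218600 = 0.007 m = 0.7 cm

0.7 cm


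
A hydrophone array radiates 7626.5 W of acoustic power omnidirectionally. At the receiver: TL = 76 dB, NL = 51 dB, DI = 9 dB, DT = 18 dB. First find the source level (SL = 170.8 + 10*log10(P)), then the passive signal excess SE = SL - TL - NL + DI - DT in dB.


Step 1: SL = 170.8 + 10*log10(7626.5) = 209.62 dB
Step 2: SE = SL - TL - NL + DI - DT = 209.62 - 76 - 51 + 9 - 18 = 73.62

73.62 dB


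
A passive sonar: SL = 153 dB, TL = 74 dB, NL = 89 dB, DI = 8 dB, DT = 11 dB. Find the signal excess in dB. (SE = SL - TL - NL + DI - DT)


-13 dB


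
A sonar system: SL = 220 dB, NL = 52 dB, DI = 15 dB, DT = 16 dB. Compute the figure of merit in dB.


FOM = SL - NL + DI - DT = 220 - 52 + 15 - 16 = 167

167 dB


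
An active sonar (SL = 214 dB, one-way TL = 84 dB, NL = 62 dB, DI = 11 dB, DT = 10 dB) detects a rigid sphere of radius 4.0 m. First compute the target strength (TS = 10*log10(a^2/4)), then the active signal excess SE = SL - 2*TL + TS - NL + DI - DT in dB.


Step 1: TS = 10*log10(4.0^2/4) = 6.02 dB
Step 2: SE = SL - 2*TL + TS - NL + DI - DT = 214 - 2*84 + (6.02) - 62 + 11 - 10 = -8.98

-8.98 dB


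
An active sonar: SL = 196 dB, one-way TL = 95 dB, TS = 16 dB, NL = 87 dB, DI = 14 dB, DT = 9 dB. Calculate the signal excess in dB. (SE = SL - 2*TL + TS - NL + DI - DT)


-60 dB


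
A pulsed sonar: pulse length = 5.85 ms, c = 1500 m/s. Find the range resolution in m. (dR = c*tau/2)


dR = c*tau/2 = 1500 * 5.85e-3 / 2 = 4.3875

4.3875 m


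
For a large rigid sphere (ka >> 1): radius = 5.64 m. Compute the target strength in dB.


TS = 10*log10(5.64^2 / 4) = 10*log10(7.9524) = 9.0

9.0 dB


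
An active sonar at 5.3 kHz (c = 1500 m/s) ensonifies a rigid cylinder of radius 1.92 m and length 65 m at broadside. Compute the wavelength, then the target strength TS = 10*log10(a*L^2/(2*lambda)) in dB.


Step 1: lambda = c/f = 1500/5300 = 0.28302 m
Step 2: TS = 10*log10(a*L^2/(2*lambda)) = 10*log10(1.92*65^2/(2*0.28302)) = 41.56

41.56 dB


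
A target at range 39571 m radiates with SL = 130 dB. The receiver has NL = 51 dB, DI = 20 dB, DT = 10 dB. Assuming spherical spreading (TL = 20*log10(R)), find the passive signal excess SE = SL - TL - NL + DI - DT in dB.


-2.95 dB


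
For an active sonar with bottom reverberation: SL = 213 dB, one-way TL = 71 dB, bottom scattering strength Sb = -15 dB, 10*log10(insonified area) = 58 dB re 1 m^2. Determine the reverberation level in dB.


114 dB


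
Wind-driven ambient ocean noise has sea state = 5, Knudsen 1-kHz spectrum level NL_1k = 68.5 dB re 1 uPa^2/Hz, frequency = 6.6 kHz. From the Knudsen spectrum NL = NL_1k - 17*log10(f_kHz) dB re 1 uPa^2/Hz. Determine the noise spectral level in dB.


54.57 dB


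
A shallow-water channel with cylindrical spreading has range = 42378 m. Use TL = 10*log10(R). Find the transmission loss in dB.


46.27 dB


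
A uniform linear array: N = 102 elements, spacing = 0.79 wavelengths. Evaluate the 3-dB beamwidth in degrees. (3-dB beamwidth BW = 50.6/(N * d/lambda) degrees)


0.63 deg


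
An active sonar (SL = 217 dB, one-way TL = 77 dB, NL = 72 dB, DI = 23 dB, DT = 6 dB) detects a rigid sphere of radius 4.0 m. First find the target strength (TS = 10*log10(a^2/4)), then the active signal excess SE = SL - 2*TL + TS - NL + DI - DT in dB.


Step 1: TS = 10*log10(4.0^2/4) = 6.02 dB
Step 2: SE = SL - 2*TL + TS - NL + DI - DT = 217 - 2*77 + (6.02) - 72 + 23 - 6 = 14.02

14.02 dB


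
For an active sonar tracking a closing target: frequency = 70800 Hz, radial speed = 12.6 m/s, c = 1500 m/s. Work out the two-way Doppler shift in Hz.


fd = 2*f*v/c = 2 * 70800 * 12.6 / 1500 = 1189.44

1189.44 Hz


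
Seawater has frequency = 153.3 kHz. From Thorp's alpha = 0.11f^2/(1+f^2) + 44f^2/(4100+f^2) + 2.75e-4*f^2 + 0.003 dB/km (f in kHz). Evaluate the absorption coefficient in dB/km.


f^2 = 23500.89
alpha = 0.11*23500.89/(1+23500.89) + 44*23500.89/(4100+23500.89) + 2.75e-4*23500.89 + 0.003 = 44.04

44.04 dB/km


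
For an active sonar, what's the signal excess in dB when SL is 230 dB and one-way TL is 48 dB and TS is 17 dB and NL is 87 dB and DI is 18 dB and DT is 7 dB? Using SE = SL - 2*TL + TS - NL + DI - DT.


SE = SL - 2*TL + TS - NL + DI - DT = 230 - 2*48 + (17) - 87 + 18 - 7 = 75

75 dB


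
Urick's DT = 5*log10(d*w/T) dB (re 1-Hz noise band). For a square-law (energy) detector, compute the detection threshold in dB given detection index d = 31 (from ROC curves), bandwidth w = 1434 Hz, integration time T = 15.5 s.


17.29 dB


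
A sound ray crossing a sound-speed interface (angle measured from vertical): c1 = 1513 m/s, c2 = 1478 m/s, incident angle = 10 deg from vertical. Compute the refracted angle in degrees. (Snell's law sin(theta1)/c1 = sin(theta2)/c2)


sin(theta2) = (c2/c1)*sin(theta1) = (1478/1513)*sin(10 deg) = 0.16963
theta2 = arcsin(0.16963) = 9.77

9.77 deg


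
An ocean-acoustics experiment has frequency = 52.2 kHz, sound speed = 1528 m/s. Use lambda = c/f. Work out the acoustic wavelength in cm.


2.93 cm


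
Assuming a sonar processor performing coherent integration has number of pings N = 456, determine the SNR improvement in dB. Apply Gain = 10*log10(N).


Gain = 10*log10(456) = 26.59

26.59 dB


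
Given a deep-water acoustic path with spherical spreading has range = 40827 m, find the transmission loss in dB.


92.22 dB


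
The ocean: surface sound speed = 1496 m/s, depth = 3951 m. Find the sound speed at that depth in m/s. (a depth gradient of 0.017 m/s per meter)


c = 1496 + 0.017 * 3951 = 1563.167

1563.167 m/s


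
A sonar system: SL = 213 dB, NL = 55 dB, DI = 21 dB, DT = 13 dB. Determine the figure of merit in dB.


FOM = SL - NL + DI - DT = 213 - 55 + 21 - 13 = 166

166 dB


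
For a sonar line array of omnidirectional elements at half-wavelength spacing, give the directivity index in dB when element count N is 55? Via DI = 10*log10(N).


17.4 dB


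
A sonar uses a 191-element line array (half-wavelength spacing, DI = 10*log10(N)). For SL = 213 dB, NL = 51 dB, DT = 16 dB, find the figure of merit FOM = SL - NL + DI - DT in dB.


168.81 dB


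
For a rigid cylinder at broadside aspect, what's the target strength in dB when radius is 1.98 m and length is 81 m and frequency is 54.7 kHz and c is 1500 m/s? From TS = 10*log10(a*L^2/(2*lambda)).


53.75 dB


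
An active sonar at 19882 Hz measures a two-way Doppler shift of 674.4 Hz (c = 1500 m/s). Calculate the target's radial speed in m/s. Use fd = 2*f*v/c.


From fd = 2*f*v/c, v = c*fd/(2*f) = 1500 * 674.4 / (2*19882) = 25.44

25.44 m/s


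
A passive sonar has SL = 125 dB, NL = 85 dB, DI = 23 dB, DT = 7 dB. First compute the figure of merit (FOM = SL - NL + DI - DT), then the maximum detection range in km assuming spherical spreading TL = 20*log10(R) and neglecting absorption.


Step 1: FOM = SL - NL + DI - DT = 125 - 85 + 23 - 7 = 56 dB
Step 2: at max range FOM = TL = 20*log10(R), so R = 10^(56/20) = 630.96 m = 0.63 km

0.63 km


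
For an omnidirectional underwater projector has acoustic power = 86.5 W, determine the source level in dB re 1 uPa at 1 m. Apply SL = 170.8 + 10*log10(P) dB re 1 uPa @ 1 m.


SL = 170.8 + 10*log10(86.5) = 170.8 + 19.37 = 190.17

190.17 dB


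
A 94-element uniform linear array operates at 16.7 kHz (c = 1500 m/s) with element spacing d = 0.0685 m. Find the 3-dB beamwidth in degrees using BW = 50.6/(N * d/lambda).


0.71 deg


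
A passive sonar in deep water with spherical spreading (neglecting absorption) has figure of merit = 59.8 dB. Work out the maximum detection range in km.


At max range FOM = TL, so 20*log10(R) = 59.8
R = 10^(59.8/20) = 977.24 m = 0.98 km

0.98 km


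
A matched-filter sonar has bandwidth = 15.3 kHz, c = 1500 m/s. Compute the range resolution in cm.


4.9 cm


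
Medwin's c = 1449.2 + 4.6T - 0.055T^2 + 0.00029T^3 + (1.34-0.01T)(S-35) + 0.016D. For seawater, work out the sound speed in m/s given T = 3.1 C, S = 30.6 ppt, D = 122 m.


1459.13 m/s


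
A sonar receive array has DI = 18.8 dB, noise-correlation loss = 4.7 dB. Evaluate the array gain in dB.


14.1 dB


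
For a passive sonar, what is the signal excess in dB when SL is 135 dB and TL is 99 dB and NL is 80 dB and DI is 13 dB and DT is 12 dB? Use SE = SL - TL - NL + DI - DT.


SE = SL - TL - NL + DI - DT = 135 - 99 - 80 + 13 - 12 = -43

-43 dB


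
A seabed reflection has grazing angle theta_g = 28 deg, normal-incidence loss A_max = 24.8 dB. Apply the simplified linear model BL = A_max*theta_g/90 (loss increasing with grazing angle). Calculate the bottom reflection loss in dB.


7.72 dB


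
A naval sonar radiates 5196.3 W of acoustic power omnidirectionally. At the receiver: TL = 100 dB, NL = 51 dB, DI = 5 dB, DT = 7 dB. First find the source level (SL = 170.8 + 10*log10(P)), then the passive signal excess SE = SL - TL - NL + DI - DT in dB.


Step 1: SL = 170.8 + 10*log10(5196.3) = 207.96 dB
Step 2: SE = SL - TL - NL + DI - DT = 207.96 - 100 - 51 + 5 - 7 = 54.96

54.96 dB


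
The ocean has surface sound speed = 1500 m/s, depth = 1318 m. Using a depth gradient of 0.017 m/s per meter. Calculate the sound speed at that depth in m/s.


c = 1500 + 0.017 * 1318 = 1522.406

1522.406 m/s


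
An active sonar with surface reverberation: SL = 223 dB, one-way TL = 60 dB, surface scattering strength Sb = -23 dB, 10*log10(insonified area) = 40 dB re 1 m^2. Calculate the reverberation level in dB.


RL = SL - 2*TL + Sb + 10*log10(A) = 223 - 2*60 + (-23) + 40 = 120

120 dB


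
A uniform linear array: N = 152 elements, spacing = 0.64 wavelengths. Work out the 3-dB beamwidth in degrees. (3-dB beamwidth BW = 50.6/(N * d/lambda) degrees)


BW = 50.6 / (152 * 0.64) = 50.6 / 97.28 = 0.52

0.52 deg


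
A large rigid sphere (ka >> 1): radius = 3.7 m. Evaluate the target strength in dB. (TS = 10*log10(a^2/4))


TS = 10*log10(3.7^2 / 4) = 10*log10(3.4225) = 5.34

5.34 dB


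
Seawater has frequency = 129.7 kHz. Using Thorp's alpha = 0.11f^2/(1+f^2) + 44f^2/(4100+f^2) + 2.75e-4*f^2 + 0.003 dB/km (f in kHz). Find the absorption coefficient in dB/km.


f^2 = 16822.09
alpha = 0.11*16822.09/(1+16822.09) + 44*16822.09/(4100+16822.09) + 2.75e-4*16822.09 + 0.003 = 40.117

40.117 dB/km


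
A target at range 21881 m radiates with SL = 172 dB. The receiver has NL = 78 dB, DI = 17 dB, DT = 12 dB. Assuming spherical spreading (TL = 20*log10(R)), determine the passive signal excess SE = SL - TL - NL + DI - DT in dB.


12.2 dB


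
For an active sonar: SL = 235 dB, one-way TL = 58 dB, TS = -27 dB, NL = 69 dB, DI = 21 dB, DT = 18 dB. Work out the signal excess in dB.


26 dB


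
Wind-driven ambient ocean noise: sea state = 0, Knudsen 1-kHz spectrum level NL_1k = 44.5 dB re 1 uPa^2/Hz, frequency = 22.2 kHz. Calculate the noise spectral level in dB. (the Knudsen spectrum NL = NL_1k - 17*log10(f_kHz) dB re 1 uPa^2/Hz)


21.61 dB


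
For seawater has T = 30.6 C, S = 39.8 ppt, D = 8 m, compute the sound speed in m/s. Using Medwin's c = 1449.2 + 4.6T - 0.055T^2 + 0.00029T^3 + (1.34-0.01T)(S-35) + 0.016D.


c = 1449.2 + 4.6*30.6 - 0.055*30.6^2 + 0.00029*30.6^3 + (1.34 - 0.01*30.6)*(39.8 - 35) + 0.016*8 = 1551.86

1551.86 m/s


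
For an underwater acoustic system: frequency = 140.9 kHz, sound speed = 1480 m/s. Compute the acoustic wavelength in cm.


lambda = c/f = 1480 / 140900 = 0.0105 m = 1.05 cm

1.05 cm


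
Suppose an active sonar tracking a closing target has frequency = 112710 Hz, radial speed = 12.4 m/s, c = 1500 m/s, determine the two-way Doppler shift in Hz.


fd = 2*f*v/c = 2 * 112710 * 12.4 / 1500 = 1863.47

1863.47 Hz


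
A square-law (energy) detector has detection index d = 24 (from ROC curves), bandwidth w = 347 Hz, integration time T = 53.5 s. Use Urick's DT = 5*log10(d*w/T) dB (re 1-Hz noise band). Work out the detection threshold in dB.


DT = 5*log10(d*w/T) = 5*log10(24 * 347 / 53.5) = 5*log10(155.66) = 10.96

10.96 dB


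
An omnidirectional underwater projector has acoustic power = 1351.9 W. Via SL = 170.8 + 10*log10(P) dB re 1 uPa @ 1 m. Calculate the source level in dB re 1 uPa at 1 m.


SL = 170.8 + 10*log10(1351.9) = 170.8 + 31.31 = 202.11

202.11 dB


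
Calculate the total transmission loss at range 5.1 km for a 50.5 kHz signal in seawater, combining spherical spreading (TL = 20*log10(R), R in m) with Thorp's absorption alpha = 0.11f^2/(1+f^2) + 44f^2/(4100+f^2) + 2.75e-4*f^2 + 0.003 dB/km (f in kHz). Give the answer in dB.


164.36 dB


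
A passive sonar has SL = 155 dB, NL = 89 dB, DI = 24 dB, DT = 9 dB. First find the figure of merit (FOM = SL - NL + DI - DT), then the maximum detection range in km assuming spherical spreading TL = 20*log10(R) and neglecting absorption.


Step 1: FOM = SL - NL + DI - DT = 155 - 89 + 24 - 9 = 81 dB
Step 2: at max range FOM = TL = 20*log10(R), so R = 10^(81/20) = 11220.18 m = 11.22 km

11.22 km


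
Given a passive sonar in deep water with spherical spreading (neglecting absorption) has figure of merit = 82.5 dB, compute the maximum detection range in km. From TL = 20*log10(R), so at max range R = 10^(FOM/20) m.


At max range FOM = TL, so 20*log10(R) = 82.5
R = 10^(82.5/20) = 13335.21 m = 13.34 km

13.34 km


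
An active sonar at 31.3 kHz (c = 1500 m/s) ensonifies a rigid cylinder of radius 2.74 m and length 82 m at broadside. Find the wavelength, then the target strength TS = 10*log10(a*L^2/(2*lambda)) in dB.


Step 1: lambda = c/f = 1500/31300 = 0.04792 m
Step 2: TS = 10*log10(a*L^2/(2*lambda)) = 10*log10(2.74*82^2/(2*0.04792)) = 52.84

52.84 dB


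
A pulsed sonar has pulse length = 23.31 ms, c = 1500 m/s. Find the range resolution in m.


dR = c*tau/2 = 1500 * 23.31e-3 / 2 = 17.4825

17.4825 m


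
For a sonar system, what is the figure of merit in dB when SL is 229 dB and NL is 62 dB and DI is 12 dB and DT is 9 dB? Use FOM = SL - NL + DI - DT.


FOM = SL - NL + DI - DT = 229 - 62 + 12 - 9 = 170

170 dB


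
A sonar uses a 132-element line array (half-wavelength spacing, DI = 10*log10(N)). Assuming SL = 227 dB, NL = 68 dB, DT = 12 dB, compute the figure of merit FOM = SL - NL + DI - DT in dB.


168.21 dB


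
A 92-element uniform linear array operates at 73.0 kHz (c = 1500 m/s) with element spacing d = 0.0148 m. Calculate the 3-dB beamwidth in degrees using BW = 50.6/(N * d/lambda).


0.76 deg


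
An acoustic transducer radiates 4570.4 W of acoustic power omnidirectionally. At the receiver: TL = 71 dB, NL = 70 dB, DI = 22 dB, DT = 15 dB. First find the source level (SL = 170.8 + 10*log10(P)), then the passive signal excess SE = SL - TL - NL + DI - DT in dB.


Step 1: SL = 170.8 + 10*log10(4570.4) = 207.4 dB
Step 2: SE = SL - TL - NL + DI - DT = 207.4 - 71 - 70 + 22 - 15 = 73.4

73.4 dB


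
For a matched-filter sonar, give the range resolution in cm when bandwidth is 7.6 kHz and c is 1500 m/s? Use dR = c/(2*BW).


9.87 cm


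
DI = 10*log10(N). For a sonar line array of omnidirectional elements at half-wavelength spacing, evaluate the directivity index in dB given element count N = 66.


18.2 dB


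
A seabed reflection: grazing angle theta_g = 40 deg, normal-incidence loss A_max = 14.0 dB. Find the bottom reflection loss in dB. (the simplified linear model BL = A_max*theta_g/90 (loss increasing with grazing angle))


BL = A_max * theta_g / 90 = 14.0 * 40 / 90 = 6.22

6.22 dB


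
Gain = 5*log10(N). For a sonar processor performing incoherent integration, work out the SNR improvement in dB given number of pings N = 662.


Gain = 5*log10(662) = 14.1

14.1 dB


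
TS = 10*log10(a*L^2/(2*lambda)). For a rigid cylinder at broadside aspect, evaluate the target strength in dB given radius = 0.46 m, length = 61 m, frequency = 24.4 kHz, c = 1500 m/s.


lambda = 1500/24400 = 0.06148 m
TS = 10*log10(0.46*61^2/(2*0.06148)) = 41.44

41.44 dB


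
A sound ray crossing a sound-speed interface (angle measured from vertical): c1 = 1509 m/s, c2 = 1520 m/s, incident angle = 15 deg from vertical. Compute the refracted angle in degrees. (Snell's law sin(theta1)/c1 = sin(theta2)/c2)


sin(theta2) = (c2/c1)*sin(theta1) = (1520/1509)*sin(15 deg) = 0.26071
theta2 = arcsin(0.26071) = 15.11

15.11 deg


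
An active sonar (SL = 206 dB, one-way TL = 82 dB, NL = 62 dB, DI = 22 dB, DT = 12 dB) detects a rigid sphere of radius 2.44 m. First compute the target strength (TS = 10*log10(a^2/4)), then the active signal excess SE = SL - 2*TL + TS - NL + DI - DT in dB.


Step 1: TS = 10*log10(2.44^2/4) = 1.73 dB
Step 2: SE = SL - 2*TL + TS - NL + DI - DT = 206 - 2*82 + (1.73) - 62 + 22 - 12 = -8.27

-8.27 dB


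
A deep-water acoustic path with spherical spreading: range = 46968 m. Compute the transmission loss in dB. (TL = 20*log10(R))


93.44 dB


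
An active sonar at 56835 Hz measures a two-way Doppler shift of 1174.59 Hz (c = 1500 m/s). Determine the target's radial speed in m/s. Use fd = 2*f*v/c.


From fd = 2*f*v/c, v = c*fd/(2*f) = 1500 * 1174.59 / (2*56835) = 15.5

15.5 m/s


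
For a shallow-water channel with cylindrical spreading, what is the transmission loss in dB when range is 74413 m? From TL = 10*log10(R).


48.72 dB


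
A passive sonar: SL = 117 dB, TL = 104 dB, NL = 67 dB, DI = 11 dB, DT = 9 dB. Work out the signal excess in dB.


SE = SL - TL - NL + DI - DT = 117 - 104 - 67 + 11 - 9 = -52

-52 dB


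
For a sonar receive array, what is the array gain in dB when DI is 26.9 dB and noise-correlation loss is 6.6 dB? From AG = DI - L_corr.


20.3 dB


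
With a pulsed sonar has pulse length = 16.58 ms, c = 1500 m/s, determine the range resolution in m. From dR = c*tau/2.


dR = c*tau/2 = 1500 * 16.58e-3 / 2 = 12.435

12.435 m


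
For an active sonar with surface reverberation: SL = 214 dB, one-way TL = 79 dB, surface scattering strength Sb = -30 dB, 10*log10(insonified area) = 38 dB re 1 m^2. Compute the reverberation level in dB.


RL = SL - 2*TL + Sb + 10*log10(A) = 214 - 2*79 + (-30) + 38 = 64

64 dB


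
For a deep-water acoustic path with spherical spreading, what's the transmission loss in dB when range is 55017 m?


94.81 dB


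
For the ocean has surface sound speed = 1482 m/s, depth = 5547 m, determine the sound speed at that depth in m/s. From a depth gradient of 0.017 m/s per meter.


1576.299 m/s


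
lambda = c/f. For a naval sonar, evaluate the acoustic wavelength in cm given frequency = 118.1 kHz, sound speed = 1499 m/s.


lambda = c/f = 1499 / 118100 = 0.0127 m = 1.27 cm

1.27 cm


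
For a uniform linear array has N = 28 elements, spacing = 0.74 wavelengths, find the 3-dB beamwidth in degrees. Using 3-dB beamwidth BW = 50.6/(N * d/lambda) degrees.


BW = 50.6 / (28 * 0.74) = 50.6 / 20.72 = 2.44

2.44 deg


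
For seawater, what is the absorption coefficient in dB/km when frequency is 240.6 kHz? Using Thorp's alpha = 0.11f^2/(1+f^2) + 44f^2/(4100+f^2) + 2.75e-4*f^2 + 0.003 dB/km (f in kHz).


57.122 dB/km


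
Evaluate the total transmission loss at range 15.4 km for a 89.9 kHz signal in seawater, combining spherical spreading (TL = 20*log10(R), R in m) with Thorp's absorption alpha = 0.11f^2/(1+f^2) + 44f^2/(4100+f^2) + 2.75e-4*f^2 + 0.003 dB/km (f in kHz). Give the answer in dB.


Step 1 (Thorp): alpha = 0.11*8082.01/(1+8082.01) + 44*8082.01/(4100+8082.01) + 2.75e-4*8082.01 + 0.003 = 31.5268 dB/km
Step 2: TL_spread = 20*log10(15400) = 83.75 dB
Step 3: TL_abs = alpha*R = 31.5268 * 15.4 = 485.51 dB
Step 4: TL_total = 83.75 + 485.51 = 569.26

569.26 dB


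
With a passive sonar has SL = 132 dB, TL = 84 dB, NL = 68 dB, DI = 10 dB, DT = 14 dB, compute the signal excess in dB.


-24 dB


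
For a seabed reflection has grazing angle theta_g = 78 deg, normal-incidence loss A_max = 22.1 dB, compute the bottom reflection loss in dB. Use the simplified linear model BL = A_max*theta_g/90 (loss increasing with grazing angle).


BL = A_max * theta_g / 90 = 22.1 * 78 / 90 = 19.15

19.15 dB


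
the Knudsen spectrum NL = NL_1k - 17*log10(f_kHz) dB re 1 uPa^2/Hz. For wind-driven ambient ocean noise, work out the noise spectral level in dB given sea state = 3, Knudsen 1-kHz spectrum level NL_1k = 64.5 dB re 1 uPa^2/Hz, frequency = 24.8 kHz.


NL = NL_1k - 17*log10(f_kHz) = 64.5 - 17*log10(24.8) = 64.5 - (23.71) = 40.79

40.79 dB


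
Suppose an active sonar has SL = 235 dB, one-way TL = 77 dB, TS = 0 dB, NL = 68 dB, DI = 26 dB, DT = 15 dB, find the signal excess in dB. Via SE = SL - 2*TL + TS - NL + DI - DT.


SE = SL - 2*TL + TS - NL + DI - DT = 235 - 2*77 + (0) - 68 + 26 - 15 = 24

24 dB


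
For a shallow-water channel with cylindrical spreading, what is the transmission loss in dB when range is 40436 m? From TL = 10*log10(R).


46.07 dB


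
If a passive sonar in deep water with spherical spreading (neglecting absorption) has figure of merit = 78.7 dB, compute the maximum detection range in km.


At max range FOM = TL, so 20*log10(R) = 78.7
R = 10^(78.7/20) = 8609.94 m = 8.61 km

8.61 km


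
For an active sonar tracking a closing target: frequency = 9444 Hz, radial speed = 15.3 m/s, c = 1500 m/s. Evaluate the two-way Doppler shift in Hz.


fd = 2*f*v/c = 2 * 9444 * 15.3 / 1500 = 192.66

192.66 Hz


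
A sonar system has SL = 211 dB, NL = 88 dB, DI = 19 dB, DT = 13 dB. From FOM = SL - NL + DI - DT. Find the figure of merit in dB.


FOM = SL - NL + DI - DT = 211 - 88 + 19 - 13 = 129

129 dB


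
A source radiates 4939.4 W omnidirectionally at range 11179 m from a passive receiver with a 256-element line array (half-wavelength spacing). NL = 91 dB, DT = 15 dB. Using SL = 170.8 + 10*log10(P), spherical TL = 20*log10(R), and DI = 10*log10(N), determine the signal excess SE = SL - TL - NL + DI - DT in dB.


Step 1: SL = 170.8 + 10*log10(4939.4) = 207.74 dB
Step 2: TL = 20*log10(11179) = 80.97 dB
Step 3: DI = 10*log10(256) = 24.08 dB
Step 4: SE = SL - TL - NL + DI - DT = 207.74 - 80.97 - 91 + 24.08 - 15 = 44.85

44.85 dB


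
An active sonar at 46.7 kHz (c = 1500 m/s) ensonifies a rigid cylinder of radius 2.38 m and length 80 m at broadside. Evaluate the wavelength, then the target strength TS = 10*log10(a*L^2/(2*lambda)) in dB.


Step 1: lambda = c/f = 1500/46700 = 0.03212 m
Step 2: TS = 10*log10(a*L^2/(2*lambda)) = 10*log10(2.38*80^2/(2*0.03212)) = 53.75

53.75 dB


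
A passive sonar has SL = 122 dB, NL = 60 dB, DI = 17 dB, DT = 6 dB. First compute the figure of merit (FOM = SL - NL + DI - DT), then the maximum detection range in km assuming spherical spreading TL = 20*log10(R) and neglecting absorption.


Step 1: FOM = SL - NL + DI - DT = 122 - 60 + 17 - 6 = 73 dB
Step 2: at max range FOM = TL = 20*log10(R), so R = 10^(73/20) = 4466.84 m = 4.47 km

4.47 km


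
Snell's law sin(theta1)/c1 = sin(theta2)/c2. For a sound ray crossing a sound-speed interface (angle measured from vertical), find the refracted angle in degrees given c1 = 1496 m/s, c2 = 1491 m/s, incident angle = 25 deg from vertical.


sin(theta2) = (c2/c1)*sin(theta1) = (1491/1496)*sin(25 deg) = 0.42121
theta2 = arcsin(0.42121) = 24.91

24.91 deg


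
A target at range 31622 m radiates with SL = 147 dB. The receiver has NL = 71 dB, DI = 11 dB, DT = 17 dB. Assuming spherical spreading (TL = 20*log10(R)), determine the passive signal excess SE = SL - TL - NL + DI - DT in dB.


Step 1: TL = 20*log10(31622) = 90.0 dB
Step 2: SE = 147 - 90.0 - 71 + 11 - 17 = -20.0

-20.0 dB


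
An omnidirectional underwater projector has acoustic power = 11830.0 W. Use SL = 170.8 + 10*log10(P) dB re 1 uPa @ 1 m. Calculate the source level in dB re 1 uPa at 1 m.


SL = 170.8 + 10*log10(11830.0) = 170.8 + 40.73 = 211.53

211.53 dB


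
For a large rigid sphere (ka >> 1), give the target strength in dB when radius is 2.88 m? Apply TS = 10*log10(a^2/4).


TS = 10*log10(2.88^2 / 4) = 10*log10(2.0736) = 3.17

3.17 dB


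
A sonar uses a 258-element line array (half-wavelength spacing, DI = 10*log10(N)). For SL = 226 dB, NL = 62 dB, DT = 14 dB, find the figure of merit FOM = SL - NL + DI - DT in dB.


Step 1: DI = 10*log10(258) = 24.12 dB
Step 2: FOM = SL - NL + DI - DT = 226 - 62 + 24.12 - 14 = 174.12

174.12 dB


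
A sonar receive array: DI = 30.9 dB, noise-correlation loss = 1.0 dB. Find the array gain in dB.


AG = DI - L_corr = 30.9 - 1.0 = 29.9

29.9 dB


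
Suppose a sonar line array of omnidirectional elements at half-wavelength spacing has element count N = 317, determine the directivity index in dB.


DI = 10*log10(317) = 25.01

25.01 dB


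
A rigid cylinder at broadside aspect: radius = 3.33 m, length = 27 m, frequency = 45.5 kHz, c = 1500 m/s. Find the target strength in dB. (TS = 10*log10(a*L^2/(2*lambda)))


lambda = 1500/45500 = 0.03297 m
TS = 10*log10(3.33*27^2/(2*0.03297)) = 45.66

45.66 dB


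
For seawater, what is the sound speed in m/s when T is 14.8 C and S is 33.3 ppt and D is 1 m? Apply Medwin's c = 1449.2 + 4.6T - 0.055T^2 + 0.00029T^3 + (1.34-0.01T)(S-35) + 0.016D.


c = 1449.2 + 4.6*14.8 - 0.055*14.8^2 + 0.00029*14.8^3 + (1.34 - 0.01*14.8)*(33.3 - 35) + 0.016*1 = 1504.16

1504.16 m/s


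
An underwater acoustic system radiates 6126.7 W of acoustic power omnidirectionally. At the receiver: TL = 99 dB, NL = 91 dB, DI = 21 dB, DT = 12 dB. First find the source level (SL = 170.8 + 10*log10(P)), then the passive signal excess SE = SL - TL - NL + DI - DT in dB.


Step 1: SL = 170.8 + 10*log10(6126.7) = 208.67 dB
Step 2: SE = SL - TL - NL + DI - DT = 208.67 - 99 - 91 + 21 - 12 = 27.67

27.67 dB


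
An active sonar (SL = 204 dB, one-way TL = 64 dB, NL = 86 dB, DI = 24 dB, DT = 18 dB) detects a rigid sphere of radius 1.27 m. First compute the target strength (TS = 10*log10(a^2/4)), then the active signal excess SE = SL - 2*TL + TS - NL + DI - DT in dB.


Step 1: TS = 10*log10(1.27^2/4) = -3.94 dB
Step 2: SE = SL - 2*TL + TS - NL + DI - DT = 204 - 2*64 + (-3.94) - 86 + 24 - 18 = -7.94

-7.94 dB


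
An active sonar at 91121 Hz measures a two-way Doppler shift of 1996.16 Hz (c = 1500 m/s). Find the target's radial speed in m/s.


From fd = 2*f*v/c, v = c*fd/(2*f) = 1500 * 1996.16 / (2*91121) = 16.43

16.43 m/s


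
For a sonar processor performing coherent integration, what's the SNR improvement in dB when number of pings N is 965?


Gain = 10*log10(965) = 29.85

29.85 dB


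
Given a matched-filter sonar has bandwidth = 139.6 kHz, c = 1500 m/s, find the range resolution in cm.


dR = c/(2*BW) = 1500 / (2 * 139.6e3) = 0.0054 m = 0.54 cm

0.54 cm


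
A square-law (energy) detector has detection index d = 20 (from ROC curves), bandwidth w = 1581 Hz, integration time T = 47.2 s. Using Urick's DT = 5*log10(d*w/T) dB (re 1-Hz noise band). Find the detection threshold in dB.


DT = 5*log10(d*w/T) = 5*log10(20 * 1581 / 47.2) = 5*log10(669.92) = 14.13

14.13 dB


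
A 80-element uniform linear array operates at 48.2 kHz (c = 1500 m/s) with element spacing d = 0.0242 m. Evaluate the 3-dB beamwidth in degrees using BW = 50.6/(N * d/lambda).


0.81 deg


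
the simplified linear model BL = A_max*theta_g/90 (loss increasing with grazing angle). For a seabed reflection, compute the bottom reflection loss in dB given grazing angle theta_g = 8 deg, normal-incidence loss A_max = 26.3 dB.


BL = A_max * theta_g / 90 = 26.3 * 8 / 90 = 2.34

2.34 dB


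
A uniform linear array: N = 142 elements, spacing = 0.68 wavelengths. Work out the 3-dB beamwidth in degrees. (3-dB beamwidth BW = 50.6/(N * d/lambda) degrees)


BW = 50.6 / (142 * 0.68) = 50.6 / 96.56 = 0.52

0.52 deg


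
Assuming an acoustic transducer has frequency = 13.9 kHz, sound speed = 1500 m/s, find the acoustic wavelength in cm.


lambda = c/f = 1500 / 13900 = 0.1079 m = 10.79 cm

10.79 cm


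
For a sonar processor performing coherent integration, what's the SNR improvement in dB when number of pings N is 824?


29.16 dB


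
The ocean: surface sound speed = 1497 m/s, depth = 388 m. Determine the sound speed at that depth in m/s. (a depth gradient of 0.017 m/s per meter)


c = 1497 + 0.017 * 388 = 1503.596

1503.596 m/s


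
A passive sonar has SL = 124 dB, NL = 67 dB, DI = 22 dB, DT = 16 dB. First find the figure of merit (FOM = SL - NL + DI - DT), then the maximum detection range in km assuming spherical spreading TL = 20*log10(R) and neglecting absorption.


Step 1: FOM = SL - NL + DI - DT = 124 - 67 + 22 - 16 = 63 dB
Step 2: at max range FOM = TL = 20*log10(R), so R = 10^(63/20) = 1412.54 m = 1.41 km

1.41 km


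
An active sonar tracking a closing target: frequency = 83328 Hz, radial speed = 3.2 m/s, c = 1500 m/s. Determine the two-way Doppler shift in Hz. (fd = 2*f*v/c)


fd = 2*f*v/c = 2 * 83328 * 3.2 / 1500 = 355.53

355.53 Hz


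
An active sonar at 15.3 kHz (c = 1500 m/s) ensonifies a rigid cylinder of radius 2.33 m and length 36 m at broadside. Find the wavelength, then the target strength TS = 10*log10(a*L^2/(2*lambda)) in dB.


Step 1: lambda = c/f = 1500/15300 = 0.09804 m
Step 2: TS = 10*log10(a*L^2/(2*lambda)) = 10*log10(2.33*36^2/(2*0.09804)) = 41.88

41.88 dB


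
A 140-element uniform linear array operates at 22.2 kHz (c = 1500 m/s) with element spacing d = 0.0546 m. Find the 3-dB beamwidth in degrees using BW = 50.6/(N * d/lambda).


0.45 deg


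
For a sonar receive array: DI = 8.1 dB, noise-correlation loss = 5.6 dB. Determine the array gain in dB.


AG = DI - L_corr = 8.1 - 5.6 = 2.5

2.5 dB


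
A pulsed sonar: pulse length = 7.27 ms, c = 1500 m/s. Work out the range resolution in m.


dR = c*tau/2 = 1500 * 7.27e-3 / 2 = 5.4525

5.4525 m


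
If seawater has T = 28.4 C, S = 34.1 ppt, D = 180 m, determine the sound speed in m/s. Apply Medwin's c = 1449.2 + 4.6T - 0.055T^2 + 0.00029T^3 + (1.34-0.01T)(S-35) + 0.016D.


c = 1449.2 + 4.6*28.4 - 0.055*28.4^2 + 0.00029*28.4^3 + (1.34 - 0.01*28.4)*(34.1 - 35) + 0.016*180 = 1544.05

1544.05 m/s


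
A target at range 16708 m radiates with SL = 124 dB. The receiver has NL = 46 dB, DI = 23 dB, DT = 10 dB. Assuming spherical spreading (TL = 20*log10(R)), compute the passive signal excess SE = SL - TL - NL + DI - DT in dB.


Step 1: TL = 20*log10(16708) = 84.46 dB
Step 2: SE = 124 - 84.46 - 46 + 23 - 10 = 6.54

6.54 dB


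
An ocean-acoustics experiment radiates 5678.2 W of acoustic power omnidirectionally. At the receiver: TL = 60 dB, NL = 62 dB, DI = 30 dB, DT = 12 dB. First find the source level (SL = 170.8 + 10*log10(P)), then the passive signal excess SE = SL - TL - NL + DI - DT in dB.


Step 1: SL = 170.8 + 10*log10(5678.2) = 208.34 dB
Step 2: SE = SL - TL - NL + DI - DT = 208.34 - 60 - 62 + 30 - 12 = 104.34

104.34 dB


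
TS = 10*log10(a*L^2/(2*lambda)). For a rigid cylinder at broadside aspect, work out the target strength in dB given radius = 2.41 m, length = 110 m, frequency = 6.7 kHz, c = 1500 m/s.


lambda = 1500/6700 = 0.22388 m
TS = 10*log10(2.41*110^2/(2*0.22388)) = 48.14

48.14 dB


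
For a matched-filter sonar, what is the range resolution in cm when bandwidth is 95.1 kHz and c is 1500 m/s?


0.79 cm


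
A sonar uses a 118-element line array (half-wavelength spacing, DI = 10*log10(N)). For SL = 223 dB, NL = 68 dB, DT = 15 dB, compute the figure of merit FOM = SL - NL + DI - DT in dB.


Step 1: DI = 10*log10(118) = 20.72 dB
Step 2: FOM = SL - NL + DI - DT = 223 - 68 + 20.72 - 15 = 160.72

160.72 dB


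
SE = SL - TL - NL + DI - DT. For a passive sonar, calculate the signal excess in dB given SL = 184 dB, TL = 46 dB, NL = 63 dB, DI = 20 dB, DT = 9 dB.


SE = SL - TL - NL + DI - DT = 184 - 46 - 63 + 20 - 9 = 86

86 dB


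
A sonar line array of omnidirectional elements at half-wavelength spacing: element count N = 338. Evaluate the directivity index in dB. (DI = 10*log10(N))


25.29 dB


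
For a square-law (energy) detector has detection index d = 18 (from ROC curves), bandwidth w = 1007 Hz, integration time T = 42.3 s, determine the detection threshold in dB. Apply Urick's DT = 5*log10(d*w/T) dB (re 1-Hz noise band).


DT = 5*log10(d*w/T) = 5*log10(18 * 1007 / 42.3) = 5*log10(428.51) = 13.16

13.16 dB


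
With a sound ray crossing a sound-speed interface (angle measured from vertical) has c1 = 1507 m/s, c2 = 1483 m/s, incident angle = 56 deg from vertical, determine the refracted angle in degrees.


sin(theta2) = (c2/c1)*sin(theta1) = (1483/1507)*sin(56 deg) = 0.81583
theta2 = arcsin(0.81583) = 54.67

54.67 deg


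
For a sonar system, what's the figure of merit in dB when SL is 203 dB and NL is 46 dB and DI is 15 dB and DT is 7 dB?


FOM = SL - NL + DI - DT = 203 - 46 + 15 - 7 = 165

165 dB


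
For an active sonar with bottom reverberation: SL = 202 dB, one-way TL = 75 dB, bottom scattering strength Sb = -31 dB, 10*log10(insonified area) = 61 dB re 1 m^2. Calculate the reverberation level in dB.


RL = SL - 2*TL + Sb + 10*log10(A) = 202 - 2*75 + (-31) + 61 = 82

82 dB


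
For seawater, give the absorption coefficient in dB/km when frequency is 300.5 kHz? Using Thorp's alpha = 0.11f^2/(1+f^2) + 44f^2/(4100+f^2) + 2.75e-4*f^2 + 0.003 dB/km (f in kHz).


f^2 = 90300.25
alpha = 0.11*90300.25/(1+90300.25) + 44*90300.25/(4100+90300.25) + 2.75e-4*90300.25 + 0.003 = 67.035

67.035 dB/km


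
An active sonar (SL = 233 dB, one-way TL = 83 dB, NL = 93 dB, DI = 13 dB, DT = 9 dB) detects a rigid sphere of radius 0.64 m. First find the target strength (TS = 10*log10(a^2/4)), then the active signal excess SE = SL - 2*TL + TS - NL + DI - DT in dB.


Step 1: TS = 10*log10(0.64^2/4) = -9.9 dB
Step 2: SE = SL - 2*TL + TS - NL + DI - DT = 233 - 2*83 + (-9.9) - 93 + 13 - 9 = -31.9

-31.9 dB


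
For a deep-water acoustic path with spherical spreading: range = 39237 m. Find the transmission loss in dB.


91.87 dB


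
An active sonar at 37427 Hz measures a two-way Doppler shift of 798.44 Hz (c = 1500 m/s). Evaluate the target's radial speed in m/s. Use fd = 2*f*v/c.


From fd = 2*f*v/c, v = c*fd/(2*f) = 1500 * 798.44 / (2*37427) = 16.0

16.0 m/s


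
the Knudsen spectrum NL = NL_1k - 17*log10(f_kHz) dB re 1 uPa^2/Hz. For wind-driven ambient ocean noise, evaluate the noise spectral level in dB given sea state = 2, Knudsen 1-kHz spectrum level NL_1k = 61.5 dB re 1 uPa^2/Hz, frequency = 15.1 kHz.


NL = NL_1k - 17*log10(f_kHz) = 61.5 - 17*log10(15.1) = 61.5 - (20.04) = 41.46

41.46 dB


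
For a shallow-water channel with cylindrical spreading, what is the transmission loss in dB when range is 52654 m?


47.21 dB


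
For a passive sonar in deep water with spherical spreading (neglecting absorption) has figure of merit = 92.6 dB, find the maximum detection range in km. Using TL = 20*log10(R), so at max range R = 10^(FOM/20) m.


At max range FOM = TL, so 20*log10(R) = 92.6
R = 10^(92.6/20) = 42657.95 m = 42.66 km

42.66 km


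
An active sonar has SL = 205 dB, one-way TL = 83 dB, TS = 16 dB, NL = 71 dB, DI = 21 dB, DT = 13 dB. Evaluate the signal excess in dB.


-8 dB


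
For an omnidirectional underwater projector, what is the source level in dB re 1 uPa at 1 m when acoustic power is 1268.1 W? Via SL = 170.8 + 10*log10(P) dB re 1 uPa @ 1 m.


201.83 dB


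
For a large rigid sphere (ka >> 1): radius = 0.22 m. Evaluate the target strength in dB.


TS = 10*log10(0.22^2 / 4) = 10*log10(0.0121) = -19.17

-19.17 dB


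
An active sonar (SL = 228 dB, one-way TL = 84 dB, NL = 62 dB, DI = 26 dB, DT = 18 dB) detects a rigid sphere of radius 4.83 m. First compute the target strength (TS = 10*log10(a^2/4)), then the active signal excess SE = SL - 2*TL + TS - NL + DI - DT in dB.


Step 1: TS = 10*log10(4.83^2/4) = 7.66 dB
Step 2: SE = SL - 2*TL + TS - NL + DI - DT = 228 - 2*84 + (7.66) - 62 + 26 - 18 = 13.66

13.66 dB


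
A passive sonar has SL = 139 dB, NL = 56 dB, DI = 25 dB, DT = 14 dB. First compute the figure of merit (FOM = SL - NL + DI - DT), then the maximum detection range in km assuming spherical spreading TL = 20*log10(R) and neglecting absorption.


Step 1: FOM = SL - NL + DI - DT = 139 - 56 + 25 - 14 = 94 dB
Step 2: at max range FOM = TL = 20*log10(R), so R = 10^(94/20) = 50118.72 m = 50.12 km

50.12 km


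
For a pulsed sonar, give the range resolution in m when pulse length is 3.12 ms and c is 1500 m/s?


2.34 m


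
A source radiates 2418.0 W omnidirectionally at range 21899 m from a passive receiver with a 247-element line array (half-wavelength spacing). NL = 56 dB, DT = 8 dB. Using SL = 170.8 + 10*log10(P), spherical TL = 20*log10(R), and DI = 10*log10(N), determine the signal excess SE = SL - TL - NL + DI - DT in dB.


77.75 dB
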